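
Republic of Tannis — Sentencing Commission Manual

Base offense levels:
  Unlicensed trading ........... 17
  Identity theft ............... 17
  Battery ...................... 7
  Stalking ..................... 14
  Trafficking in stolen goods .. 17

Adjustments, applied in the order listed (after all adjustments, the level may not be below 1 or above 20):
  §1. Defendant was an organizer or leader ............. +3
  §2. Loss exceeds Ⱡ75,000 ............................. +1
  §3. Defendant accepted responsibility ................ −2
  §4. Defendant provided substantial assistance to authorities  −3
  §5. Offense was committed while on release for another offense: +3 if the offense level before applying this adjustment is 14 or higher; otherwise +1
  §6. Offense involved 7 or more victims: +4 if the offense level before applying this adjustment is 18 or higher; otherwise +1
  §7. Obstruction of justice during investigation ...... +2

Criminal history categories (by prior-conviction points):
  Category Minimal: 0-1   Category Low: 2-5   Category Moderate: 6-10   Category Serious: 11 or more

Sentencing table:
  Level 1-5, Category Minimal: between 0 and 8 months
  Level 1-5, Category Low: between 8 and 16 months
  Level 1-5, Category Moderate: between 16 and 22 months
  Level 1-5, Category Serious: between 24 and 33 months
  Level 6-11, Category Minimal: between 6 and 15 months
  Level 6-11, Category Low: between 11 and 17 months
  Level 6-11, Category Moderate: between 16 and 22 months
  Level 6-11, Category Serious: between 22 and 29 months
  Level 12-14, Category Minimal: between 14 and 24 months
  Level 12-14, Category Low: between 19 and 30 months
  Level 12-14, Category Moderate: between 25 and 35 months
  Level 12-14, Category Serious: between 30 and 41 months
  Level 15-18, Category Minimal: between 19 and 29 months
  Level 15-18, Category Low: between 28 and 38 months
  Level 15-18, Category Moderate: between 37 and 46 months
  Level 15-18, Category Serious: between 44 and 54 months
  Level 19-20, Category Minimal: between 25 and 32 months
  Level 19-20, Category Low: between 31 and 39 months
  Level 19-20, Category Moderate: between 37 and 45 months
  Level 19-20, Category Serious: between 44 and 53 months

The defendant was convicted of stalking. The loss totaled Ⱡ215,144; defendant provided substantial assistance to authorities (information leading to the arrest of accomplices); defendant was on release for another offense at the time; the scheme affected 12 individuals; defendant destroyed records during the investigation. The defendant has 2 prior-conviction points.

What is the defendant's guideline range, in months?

28-38 months

Base offense level for stalking: 14.
§1 does not apply.
§2 applies: 14 + 1 = 15.
§4 applies: 15 − 3 = 12.
§5 applies (level before this adjustment is 12 < 14, so +1): 12 + 1 = 13.
§6 applies (level before this adjustment is 13 < 18, so +1): 13 + 1 = 14.
§7 applies: 14 + 2 = 16.
Final offense level: 16.
Criminal history: 2 prior points → Category Low (2-5).
Level 16 falls in the 15-18 band.
Grid: Level 15-18 × Category Low = 28-38 months.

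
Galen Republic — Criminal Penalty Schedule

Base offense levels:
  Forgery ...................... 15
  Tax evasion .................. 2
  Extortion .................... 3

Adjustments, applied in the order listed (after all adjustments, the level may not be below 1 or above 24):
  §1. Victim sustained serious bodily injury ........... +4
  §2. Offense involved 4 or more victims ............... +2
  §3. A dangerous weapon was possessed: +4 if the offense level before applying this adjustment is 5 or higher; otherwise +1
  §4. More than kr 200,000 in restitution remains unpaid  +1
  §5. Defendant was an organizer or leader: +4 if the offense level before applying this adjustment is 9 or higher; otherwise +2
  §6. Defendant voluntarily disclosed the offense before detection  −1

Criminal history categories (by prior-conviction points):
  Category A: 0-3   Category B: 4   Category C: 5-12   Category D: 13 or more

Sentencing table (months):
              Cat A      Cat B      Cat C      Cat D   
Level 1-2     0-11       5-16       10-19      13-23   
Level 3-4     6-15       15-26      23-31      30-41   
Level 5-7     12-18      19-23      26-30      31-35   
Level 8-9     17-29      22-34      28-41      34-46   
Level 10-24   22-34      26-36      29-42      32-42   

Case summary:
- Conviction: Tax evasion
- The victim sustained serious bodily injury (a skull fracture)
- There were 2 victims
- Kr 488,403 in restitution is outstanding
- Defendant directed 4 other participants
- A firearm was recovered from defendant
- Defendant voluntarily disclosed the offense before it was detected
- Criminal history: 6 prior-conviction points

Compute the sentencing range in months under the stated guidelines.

29-42 months

Base offense level for tax evasion: 2.
§1 applies: 2 + 4 = 6.
§2 does not apply.
§3 applies (level before this adjustment is 6 ≥ 5, so +4): 6 + 4 = 10.
§4 applies: 10 + 1 = 11.
§5 applies (level before this adjustment is 11 ≥ 9, so +4): 11 + 4 = 15.
§6 applies: 15 − 1 = 14.
Final offense level: 14.
Criminal history: 6 prior points → Category C (5-12).
Level 14 falls in the 10-24 band.
Grid: Level 10-24 × Category C = 29-42 months.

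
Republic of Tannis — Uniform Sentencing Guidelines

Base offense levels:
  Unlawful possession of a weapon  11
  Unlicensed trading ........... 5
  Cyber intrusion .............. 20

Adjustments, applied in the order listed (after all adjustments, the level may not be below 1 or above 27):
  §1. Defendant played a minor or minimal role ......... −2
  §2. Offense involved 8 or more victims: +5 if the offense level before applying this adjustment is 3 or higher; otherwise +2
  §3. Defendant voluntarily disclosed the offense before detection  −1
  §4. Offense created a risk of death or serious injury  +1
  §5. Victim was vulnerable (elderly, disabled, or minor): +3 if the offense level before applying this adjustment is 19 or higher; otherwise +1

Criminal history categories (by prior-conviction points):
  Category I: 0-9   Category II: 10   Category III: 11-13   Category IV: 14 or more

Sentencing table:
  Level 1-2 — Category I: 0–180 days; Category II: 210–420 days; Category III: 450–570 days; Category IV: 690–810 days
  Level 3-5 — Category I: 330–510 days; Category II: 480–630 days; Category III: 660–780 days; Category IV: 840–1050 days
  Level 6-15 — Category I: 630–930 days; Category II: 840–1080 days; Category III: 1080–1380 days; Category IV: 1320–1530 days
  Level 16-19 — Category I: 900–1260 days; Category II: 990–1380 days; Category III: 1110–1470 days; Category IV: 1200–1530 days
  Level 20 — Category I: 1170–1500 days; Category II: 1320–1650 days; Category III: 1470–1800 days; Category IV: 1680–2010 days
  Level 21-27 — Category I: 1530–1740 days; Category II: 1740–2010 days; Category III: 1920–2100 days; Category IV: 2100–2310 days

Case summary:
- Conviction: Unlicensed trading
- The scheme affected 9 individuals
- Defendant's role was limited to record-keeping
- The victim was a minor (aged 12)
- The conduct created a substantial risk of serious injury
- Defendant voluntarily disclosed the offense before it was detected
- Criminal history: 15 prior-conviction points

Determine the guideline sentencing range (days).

Base offense level for unlicensed trading: 5.
§1 applies: 5 − 2 = 3.
§2 applies (level before this adjustment is 3 ≥ 3, so +5): 3 + 5 = 8.
§3 applies: 8 − 1 = 7.
§4 applies: 7 + 1 = 8.
§5 applies (level before this adjustment is 8 < 19, so +1): 8 + 1 = 9.
Final offense level: 9.
Criminal history: 15 prior points → Category IV (14+).
Level 9 falls in the 6-15 band.
Grid: Level 6-15 × Category IV = 1320-1530 days.

1320-1530 days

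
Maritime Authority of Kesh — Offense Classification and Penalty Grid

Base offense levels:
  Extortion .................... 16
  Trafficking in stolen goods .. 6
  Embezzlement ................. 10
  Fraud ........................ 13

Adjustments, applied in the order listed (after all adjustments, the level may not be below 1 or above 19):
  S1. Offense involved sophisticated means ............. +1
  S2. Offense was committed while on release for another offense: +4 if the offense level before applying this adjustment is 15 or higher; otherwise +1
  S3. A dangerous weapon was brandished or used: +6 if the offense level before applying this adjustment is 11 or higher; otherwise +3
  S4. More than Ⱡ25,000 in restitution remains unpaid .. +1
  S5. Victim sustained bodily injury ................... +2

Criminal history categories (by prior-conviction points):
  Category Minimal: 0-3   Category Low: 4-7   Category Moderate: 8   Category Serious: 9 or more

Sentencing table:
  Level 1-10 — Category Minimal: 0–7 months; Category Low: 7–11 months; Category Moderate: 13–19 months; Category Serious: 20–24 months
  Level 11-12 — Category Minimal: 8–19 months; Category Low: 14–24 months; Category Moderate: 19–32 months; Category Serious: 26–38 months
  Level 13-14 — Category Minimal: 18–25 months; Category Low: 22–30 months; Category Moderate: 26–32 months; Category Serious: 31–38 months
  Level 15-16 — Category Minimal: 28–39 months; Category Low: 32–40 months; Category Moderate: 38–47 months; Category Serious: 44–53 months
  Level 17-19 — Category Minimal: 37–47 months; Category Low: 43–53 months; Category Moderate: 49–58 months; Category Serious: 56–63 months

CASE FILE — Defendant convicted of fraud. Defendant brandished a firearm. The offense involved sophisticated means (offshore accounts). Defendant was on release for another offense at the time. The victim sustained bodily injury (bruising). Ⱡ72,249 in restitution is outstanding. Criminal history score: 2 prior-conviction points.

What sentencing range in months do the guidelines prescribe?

Base offense level for fraud: 13.
S1 applies: 13 + 1 = 14.
S2 applies (level before this adjustment is 14 < 15, so +1): 14 + 1 = 15.
S3 applies (level before this adjustment is 15 ≥ 11, so +6): 15 + 6 = 21.
S4 applies: 21 + 1 = 22.
S5 applies: 22 + 2 = 24.
Level 24 exceeds the maximum of 19; capped at 19.
Final offense level: 19.
Criminal history: 2 prior points → Category Minimal (0-3).
Level 19 falls in the 17-19 band.
Grid: Level 17-19 × Category Minimal = 37-47 months.

37-47 months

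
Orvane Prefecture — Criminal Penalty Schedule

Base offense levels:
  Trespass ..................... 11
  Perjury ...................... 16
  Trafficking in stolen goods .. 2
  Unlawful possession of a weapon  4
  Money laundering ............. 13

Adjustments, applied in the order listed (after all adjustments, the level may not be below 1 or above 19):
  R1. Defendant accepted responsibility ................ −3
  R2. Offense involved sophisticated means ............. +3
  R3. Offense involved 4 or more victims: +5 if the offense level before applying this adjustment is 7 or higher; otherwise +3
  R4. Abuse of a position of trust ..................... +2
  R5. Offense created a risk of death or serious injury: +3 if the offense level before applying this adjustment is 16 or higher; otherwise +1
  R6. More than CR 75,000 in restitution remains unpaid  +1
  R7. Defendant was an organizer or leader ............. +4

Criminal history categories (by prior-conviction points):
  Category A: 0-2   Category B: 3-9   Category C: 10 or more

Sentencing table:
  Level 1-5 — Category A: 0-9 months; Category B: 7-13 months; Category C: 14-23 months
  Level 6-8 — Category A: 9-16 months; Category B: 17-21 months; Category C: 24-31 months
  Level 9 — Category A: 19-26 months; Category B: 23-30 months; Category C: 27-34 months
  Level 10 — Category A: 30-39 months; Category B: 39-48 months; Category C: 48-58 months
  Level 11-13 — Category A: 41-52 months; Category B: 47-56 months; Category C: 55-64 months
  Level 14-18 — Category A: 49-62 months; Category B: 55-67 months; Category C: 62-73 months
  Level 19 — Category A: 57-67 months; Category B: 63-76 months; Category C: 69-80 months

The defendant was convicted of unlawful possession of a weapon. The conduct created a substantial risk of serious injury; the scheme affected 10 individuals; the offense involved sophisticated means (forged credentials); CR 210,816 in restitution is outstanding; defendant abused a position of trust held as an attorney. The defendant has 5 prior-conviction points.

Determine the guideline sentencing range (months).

Base offense level for unlawful possession of a weapon: 4.
R1 does not apply.
R2 applies: 4 + 3 = 7.
R3 applies (level before this adjustment is 7 ≥ 7, so +5): 7 + 5 = 12.
R4 applies: 12 + 2 = 14.
R5 applies (level before this adjustment is 14 < 16, so +1): 14 + 1 = 15.
R6 applies: 15 + 1 = 16.
Final offense level: 16.
Criminal history: 5 prior points → Category B (3-9).
Level 16 falls in the 14-18 band.
Grid: Level 14-18 × Category B = 55-67 months.

55-67 months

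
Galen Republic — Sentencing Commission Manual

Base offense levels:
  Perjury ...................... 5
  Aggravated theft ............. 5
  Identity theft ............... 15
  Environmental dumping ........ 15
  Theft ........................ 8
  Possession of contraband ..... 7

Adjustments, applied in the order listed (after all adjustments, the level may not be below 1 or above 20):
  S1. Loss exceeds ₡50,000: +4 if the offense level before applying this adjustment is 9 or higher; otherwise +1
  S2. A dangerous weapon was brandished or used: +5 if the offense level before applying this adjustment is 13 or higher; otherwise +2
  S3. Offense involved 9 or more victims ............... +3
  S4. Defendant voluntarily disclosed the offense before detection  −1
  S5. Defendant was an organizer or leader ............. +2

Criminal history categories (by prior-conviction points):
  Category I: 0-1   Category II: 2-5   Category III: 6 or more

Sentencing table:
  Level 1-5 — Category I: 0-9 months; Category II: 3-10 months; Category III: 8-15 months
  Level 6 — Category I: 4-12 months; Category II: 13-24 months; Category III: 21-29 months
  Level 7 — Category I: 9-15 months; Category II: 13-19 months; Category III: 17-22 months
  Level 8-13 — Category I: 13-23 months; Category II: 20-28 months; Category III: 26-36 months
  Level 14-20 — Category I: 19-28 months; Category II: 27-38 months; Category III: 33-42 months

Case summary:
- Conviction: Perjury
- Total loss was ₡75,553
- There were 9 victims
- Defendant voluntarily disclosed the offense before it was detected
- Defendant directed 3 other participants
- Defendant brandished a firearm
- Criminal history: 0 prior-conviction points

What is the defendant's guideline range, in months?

13-23 months

Base offense level for perjury: 5.
S1 applies (level before this adjustment is 5 < 9, so +1): 5 + 1 = 6.
S2 applies (level before this adjustment is 6 < 13, so +2): 6 + 2 = 8.
S3 applies: 8 + 3 = 11.
S4 applies: 11 − 1 = 10.
S5 applies: 10 + 2 = 12.
Final offense level: 12.
Criminal history: 0 prior points → Category I (0-1).
Level 12 falls in the 8-13 band.
Grid: Level 8-13 × Category I = 13-23 months.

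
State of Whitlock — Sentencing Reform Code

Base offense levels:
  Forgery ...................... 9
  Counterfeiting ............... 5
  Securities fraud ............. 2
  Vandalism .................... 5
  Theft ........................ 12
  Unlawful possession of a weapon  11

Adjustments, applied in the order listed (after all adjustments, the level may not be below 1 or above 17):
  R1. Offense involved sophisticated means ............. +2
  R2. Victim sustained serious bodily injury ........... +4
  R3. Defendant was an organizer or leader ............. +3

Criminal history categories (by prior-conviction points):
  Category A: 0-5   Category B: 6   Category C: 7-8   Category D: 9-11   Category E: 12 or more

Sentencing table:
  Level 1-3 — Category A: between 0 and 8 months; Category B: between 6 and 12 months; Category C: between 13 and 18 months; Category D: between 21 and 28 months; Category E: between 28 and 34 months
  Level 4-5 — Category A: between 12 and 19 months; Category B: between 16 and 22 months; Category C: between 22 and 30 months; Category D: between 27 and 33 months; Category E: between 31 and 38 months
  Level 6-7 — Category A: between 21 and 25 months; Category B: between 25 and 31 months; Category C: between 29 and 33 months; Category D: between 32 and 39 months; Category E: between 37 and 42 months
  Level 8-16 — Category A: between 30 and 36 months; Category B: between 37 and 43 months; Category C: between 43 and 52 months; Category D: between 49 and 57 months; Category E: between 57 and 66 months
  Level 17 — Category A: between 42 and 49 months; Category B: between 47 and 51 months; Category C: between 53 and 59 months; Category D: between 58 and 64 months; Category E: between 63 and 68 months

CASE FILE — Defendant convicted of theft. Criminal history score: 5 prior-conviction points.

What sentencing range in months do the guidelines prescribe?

Base offense level for theft: 12.
Final offense level: 12.
Criminal history: 5 prior points → Category A (0-5).
Level 12 falls in the 8-16 band.
Grid: Level 8-16 × Category A = 30-36 months.

30-36 months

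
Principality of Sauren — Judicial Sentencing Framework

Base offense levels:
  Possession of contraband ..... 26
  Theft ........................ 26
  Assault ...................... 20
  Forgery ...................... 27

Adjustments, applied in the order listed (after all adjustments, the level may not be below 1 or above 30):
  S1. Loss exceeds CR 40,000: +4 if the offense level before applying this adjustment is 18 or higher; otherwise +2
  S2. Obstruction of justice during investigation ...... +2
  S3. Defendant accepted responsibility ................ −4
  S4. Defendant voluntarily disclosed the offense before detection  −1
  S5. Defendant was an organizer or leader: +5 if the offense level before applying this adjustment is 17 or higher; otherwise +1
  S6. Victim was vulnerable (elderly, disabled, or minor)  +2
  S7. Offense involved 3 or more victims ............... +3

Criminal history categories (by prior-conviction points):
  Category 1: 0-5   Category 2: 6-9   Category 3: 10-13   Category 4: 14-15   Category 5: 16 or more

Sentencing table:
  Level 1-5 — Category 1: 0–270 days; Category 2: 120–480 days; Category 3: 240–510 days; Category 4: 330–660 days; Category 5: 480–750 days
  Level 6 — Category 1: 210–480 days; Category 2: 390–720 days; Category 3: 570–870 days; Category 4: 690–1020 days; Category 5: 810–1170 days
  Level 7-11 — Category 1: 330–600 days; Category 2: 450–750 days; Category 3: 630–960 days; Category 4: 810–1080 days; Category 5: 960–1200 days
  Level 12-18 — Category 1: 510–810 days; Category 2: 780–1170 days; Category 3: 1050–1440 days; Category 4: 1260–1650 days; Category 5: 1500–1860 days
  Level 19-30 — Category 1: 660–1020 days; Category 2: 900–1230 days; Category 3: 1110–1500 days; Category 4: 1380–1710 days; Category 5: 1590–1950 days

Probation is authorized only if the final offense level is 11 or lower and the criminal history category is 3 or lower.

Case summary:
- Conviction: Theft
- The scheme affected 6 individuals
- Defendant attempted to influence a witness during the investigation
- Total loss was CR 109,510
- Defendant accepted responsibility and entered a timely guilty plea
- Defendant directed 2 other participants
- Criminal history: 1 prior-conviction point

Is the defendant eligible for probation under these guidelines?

Base offense level for theft: 26.
S1 applies (level before this adjustment is 26 ≥ 18, so +4): 26 + 4 = 30.
S2 applies: 30 + 2 = 32.
S3 applies: 32 − 4 = 28.
S4 does not apply.
S5 applies (level before this adjustment is 28 ≥ 17, so +5): 28 + 5 = 33.
S6 does not apply.
S7 applies: 33 + 3 = 36.
Level 36 exceeds the maximum of 30; capped at 30.
Final offense level: 30.
Criminal history: 1 prior point → Category 1 (0-5).
Level 30 falls in the 19-30 band.
Grid: Level 19-30 × Category 1 = 660-1020 days.
Probation check: level 30 > 11 and category 1 ≤ 3 → not eligible.

No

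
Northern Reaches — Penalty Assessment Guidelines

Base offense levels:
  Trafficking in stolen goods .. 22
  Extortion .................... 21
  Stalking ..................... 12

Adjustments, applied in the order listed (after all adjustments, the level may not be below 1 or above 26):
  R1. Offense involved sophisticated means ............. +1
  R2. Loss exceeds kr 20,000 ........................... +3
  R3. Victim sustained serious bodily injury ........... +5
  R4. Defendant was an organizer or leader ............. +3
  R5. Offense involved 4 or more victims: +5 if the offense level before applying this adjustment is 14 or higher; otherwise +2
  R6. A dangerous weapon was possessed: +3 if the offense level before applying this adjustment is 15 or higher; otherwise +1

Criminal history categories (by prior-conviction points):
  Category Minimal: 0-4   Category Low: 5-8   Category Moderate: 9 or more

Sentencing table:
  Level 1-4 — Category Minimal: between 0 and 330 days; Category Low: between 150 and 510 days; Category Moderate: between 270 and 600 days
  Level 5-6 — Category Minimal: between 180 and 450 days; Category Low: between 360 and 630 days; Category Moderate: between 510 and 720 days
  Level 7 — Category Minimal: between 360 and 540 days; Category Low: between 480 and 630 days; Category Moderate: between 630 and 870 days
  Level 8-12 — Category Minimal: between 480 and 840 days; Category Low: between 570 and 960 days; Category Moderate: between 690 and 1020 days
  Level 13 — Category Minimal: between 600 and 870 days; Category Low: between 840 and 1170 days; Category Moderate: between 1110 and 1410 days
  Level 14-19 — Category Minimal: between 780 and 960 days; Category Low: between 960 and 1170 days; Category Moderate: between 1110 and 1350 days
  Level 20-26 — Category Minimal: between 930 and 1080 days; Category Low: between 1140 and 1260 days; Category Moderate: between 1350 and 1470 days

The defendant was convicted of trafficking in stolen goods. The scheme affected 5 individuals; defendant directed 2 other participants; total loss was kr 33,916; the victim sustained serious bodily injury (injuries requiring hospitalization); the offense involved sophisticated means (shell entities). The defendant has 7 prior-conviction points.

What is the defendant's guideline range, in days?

1140-1260 days

Base offense level for trafficking in stolen goods: 22.
R1 applies: 22 + 1 = 23.
R2 applies: 23 + 3 = 26.
R3 applies: 26 + 5 = 31.
R4 applies: 31 + 3 = 34.
R5 applies (level before this adjustment is 34 ≥ 14, so +5): 34 + 5 = 39.
R6 does not apply.
Level 39 exceeds the maximum of 26; capped at 26.
Final offense level: 26.
Criminal history: 7 prior points → Category Low (5-8).
Level 26 falls in the 20-26 band.
Grid: Level 20-26 × Category Low = 1140-1260 days.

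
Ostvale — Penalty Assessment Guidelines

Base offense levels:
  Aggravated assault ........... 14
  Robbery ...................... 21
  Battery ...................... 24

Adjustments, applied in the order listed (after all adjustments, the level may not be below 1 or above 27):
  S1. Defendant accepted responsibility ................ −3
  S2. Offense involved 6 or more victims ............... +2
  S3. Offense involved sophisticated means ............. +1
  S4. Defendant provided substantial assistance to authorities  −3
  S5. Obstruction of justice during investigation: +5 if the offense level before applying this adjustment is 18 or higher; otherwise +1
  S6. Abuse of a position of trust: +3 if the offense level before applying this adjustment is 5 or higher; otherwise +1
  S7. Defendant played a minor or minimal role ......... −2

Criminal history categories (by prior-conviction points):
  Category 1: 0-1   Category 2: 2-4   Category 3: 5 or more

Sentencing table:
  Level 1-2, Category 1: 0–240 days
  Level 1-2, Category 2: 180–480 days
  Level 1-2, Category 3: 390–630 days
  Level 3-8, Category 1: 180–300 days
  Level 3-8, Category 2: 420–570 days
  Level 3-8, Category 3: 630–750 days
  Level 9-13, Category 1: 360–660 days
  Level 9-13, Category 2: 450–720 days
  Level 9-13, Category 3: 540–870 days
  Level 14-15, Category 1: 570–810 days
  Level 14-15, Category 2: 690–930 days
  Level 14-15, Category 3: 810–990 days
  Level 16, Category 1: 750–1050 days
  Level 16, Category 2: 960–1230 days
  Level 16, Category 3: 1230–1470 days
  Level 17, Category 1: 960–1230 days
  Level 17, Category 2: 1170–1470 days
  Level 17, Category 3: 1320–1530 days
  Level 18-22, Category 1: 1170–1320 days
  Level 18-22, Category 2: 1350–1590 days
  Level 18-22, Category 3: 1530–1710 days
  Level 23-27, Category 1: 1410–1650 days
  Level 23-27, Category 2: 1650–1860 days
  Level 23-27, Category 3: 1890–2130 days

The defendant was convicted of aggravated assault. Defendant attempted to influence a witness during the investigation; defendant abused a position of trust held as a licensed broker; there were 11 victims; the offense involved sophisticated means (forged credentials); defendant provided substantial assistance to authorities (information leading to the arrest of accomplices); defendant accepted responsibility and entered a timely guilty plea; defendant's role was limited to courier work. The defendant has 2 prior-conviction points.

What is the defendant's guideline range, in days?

450-720 days

Base offense level for aggravated assault: 14.
S1 applies: 14 − 3 = 11.
S2 applies: 11 + 2 = 13.
S3 applies: 13 + 1 = 14.
S4 applies: 14 − 3 = 11.
S5 applies (level before this adjustment is 11 < 18, so +1): 11 + 1 = 12.
S6 applies (level before this adjustment is 12 ≥ 5, so +3): 12 + 3 = 15.
S7 applies: 15 − 2 = 13.
Final offense level: 13.
Criminal history: 2 prior points → Category 2 (2-4).
Level 13 falls in the 9-13 band.
Grid: Level 9-13 × Category 2 = 450-720 days.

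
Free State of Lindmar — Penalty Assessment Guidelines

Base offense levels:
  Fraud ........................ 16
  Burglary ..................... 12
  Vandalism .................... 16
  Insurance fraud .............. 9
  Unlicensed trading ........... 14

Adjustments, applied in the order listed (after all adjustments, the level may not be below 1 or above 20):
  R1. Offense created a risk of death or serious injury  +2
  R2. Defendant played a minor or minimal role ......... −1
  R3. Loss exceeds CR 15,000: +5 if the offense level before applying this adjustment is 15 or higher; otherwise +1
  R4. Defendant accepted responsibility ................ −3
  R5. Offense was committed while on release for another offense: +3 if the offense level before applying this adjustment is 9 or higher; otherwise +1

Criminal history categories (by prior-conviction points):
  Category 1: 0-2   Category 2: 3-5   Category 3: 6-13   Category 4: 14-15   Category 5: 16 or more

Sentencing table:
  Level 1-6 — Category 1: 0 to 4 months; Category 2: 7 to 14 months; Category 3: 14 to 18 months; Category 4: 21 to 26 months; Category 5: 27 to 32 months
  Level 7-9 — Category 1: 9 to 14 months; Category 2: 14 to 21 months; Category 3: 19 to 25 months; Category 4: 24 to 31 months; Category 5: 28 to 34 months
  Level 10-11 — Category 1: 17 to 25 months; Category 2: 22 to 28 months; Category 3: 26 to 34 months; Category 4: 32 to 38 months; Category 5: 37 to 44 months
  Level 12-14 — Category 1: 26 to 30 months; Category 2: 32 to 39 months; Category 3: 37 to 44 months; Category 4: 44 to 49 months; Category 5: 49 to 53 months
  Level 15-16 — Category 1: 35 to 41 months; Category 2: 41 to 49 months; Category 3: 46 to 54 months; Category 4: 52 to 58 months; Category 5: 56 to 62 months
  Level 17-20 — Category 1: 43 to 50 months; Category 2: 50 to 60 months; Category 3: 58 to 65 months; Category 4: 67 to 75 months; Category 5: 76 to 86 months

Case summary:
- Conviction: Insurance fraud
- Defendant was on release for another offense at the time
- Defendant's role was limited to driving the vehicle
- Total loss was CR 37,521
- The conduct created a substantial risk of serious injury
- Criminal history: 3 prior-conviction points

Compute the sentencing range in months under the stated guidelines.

32-39 months

Base offense level for insurance fraud: 9.
R1 applies: 9 + 2 = 11.
R2 applies: 11 − 1 = 10.
R3 applies (level before this adjustment is 10 < 15, so +1): 10 + 1 = 11.
R5 applies (level before this adjustment is 11 ≥ 9, so +3): 11 + 3 = 14.
Final offense level: 14.
Criminal history: 3 prior points → Category 2 (3-5).
Level 14 falls in the 12-14 band.
Grid: Level 12-14 × Category 2 = 32-39 months.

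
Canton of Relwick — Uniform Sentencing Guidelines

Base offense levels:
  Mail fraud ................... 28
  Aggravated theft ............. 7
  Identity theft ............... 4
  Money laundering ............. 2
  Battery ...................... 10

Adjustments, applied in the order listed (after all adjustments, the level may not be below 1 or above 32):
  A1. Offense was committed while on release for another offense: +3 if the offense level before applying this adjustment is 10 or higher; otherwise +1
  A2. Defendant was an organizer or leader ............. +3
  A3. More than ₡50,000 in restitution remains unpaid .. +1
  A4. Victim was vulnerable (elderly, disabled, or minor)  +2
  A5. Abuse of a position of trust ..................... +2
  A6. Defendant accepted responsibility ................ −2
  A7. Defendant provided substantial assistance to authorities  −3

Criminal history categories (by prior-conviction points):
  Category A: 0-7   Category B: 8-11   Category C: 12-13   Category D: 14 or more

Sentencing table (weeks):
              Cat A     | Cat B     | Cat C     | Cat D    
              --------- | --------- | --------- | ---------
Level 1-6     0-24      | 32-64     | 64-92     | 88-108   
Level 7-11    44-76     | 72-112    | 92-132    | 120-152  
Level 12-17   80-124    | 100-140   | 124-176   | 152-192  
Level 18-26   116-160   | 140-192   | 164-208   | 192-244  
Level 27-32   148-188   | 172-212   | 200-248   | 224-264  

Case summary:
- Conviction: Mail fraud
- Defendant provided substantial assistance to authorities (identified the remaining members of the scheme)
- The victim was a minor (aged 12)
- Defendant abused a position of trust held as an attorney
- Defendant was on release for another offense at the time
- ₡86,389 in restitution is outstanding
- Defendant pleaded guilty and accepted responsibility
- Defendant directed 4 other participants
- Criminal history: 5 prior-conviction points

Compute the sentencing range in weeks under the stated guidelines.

148-188 weeks

Base offense level for mail fraud: 28.
A1 applies (level before this adjustment is 28 ≥ 10, so +3): 28 + 3 = 31.
A2 applies: 31 + 3 = 34.
A3 applies: 34 + 1 = 35.
A4 applies: 35 + 2 = 37.
A5 applies: 37 + 2 = 39.
A6 applies: 39 − 2 = 37.
A7 applies: 37 − 3 = 34.
Level 34 exceeds the maximum of 32; capped at 32.
Final offense level: 32.
Criminal history: 5 prior points → Category A (0-7).
Level 32 falls in the 27-32 band.
Grid: Level 27-32 × Category A = 148-188 weeks.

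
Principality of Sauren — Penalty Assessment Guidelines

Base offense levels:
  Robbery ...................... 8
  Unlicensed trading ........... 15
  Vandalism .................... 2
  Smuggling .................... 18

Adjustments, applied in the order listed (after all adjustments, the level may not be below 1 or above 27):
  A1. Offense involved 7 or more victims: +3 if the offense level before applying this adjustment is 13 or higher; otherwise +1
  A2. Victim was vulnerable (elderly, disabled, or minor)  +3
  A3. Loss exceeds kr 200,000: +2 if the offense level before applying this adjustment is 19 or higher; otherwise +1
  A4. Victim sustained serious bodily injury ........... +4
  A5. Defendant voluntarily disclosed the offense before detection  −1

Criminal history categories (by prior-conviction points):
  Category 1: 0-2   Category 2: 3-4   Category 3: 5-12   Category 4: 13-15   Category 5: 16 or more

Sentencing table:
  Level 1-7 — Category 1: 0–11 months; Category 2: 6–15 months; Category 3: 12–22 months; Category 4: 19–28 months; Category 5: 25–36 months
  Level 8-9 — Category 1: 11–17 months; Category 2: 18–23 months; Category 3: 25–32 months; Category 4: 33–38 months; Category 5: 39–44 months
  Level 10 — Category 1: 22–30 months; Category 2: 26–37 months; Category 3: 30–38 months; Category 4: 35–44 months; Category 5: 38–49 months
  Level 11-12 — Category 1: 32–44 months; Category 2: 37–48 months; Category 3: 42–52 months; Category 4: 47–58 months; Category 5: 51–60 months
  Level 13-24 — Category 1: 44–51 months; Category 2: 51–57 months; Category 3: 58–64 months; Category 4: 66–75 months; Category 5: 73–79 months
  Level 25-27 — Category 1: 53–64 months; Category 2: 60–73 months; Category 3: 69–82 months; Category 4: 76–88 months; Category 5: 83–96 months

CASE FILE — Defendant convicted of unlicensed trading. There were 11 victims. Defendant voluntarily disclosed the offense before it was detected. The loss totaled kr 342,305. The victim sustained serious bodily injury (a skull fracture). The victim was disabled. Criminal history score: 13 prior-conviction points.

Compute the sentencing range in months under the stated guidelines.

76-88 months

Base offense level for unlicensed trading: 15.
A1 applies (level before this adjustment is 15 ≥ 13, so +3): 15 + 3 = 18.
A2 applies: 18 + 3 = 21.
A3 applies (level before this adjustment is 21 ≥ 19, so +2): 21 + 2 = 23.
A4 applies: 23 + 4 = 27.
A5 applies: 27 − 1 = 26.
Final offense level: 26.
Criminal history: 13 prior points → Category 4 (13-15).
Level 26 falls in the 25-27 band.
Grid: Level 25-27 × Category 4 = 76-88 months.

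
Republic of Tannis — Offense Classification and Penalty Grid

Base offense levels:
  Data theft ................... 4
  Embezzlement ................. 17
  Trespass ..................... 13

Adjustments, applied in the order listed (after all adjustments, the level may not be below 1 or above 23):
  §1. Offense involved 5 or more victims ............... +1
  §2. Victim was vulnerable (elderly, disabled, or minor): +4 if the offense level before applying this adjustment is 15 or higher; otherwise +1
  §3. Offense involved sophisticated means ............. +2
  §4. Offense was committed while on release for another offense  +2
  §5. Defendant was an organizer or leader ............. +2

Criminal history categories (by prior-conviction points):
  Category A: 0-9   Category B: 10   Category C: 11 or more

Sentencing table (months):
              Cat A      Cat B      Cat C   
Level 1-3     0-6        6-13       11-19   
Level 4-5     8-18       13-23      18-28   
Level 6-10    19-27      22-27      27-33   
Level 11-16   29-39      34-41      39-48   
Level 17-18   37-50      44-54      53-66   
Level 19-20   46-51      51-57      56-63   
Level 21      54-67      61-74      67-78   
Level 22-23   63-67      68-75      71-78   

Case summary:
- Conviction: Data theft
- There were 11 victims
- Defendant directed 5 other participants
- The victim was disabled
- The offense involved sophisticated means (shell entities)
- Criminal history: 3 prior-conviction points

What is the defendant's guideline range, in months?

Base offense level for data theft: 4.
§1 applies: 4 + 1 = 5.
§2 applies (level before this adjustment is 5 < 15, so +1): 5 + 1 = 6.
§3 applies: 6 + 2 = 8.
§5 applies: 8 + 2 = 10.
Final offense level: 10.
Criminal history: 3 prior points → Category A (0-9).
Level 10 falls in the 6-10 band.
Grid: Level 6-10 × Category A = 19-27 months.

19-27 months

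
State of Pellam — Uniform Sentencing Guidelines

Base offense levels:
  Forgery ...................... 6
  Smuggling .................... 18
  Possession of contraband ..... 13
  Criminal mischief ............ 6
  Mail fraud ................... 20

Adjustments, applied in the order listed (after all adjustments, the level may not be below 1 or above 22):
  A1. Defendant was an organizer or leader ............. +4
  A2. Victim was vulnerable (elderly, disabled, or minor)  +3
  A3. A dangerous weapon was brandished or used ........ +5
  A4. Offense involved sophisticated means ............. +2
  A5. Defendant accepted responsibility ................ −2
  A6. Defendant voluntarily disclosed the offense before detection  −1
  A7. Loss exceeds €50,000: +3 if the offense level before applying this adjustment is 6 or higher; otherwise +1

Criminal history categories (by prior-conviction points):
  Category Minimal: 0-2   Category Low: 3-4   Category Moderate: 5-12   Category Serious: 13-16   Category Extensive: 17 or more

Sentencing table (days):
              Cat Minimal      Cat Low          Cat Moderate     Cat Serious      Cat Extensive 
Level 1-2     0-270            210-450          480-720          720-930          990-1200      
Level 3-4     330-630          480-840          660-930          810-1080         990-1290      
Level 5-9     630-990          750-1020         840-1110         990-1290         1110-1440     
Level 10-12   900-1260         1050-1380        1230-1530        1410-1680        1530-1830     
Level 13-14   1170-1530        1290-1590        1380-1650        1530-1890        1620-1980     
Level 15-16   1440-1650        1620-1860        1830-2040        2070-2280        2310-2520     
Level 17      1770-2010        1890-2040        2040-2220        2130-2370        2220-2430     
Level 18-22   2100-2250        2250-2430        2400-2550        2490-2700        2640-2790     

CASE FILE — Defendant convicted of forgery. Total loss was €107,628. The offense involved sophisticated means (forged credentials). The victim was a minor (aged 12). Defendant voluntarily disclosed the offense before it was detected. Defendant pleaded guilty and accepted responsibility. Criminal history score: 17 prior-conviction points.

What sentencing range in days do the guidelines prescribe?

Base offense level for forgery: 6.
A2 applies: 6 + 3 = 9.
A4 applies: 9 + 2 = 11.
A5 applies: 11 − 2 = 9.
A6 applies: 9 − 1 = 8.
A7 applies (level before this adjustment is 8 ≥ 6, so +3): 8 + 3 = 11.
Final offense level: 11.
Criminal history: 17 prior points → Category Extensive (17+).
Level 11 falls in the 10-12 band.
Grid: Level 10-12 × Category Extensive = 1530-1830 days.

1530-1830 days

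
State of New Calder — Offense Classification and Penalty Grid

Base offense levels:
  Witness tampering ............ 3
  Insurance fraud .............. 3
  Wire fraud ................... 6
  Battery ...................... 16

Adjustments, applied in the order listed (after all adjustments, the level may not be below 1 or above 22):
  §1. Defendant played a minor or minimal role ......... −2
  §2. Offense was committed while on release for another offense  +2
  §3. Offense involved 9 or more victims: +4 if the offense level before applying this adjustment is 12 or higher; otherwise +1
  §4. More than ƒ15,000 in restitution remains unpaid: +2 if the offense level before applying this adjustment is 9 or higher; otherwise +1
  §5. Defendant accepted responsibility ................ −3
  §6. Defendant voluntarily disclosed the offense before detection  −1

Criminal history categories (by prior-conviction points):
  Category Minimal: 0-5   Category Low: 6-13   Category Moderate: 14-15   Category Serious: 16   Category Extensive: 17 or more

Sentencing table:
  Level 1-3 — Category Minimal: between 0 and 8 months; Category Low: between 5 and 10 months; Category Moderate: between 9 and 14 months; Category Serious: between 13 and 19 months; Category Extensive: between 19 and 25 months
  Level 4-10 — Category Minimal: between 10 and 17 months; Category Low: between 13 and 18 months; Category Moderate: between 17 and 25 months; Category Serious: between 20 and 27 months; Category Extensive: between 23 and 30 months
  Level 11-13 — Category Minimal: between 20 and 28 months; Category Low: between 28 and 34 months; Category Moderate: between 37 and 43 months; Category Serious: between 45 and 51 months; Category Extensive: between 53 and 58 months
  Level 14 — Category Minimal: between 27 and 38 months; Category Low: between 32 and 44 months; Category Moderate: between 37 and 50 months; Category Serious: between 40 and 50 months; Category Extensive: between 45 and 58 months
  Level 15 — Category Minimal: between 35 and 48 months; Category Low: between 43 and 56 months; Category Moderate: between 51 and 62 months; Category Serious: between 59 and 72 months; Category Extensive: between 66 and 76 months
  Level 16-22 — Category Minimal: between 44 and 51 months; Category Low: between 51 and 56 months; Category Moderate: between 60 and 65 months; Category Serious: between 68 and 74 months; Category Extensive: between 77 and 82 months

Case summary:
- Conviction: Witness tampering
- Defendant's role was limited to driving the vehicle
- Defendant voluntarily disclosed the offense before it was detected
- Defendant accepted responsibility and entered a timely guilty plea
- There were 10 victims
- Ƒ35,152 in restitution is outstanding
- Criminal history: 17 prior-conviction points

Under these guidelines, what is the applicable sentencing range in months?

Base offense level for witness tampering: 3.
§1 applies: 3 − 2 = 1.
§2 does not apply.
§3 applies (level before this adjustment is 1 < 12, so +1): 1 + 1 = 2.
§4 applies (level before this adjustment is 2 < 9, so +1): 2 + 1 = 3.
§5 applies: 3 − 3 = 0.
§6 applies: 0 − 1 = -1.
Level -1 is below the minimum of 1; floored at 1.
Final offense level: 1.
Criminal history: 17 prior points → Category Extensive (17+).
Level 1 falls in the 1-3 band.
Grid: Level 1-3 × Category Extensive = 19-25 months.

19-25 months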